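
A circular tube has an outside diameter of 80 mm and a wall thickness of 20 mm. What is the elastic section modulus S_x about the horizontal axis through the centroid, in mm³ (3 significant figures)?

Break the section into simple shapes (no overlaps), measuring from the bottom-left corner of the bounding box.
Outer circle: ⌀80, A = 5026.5 mm², y = 40 mm, Ī = 2 010 619 mm⁴.
Bore (subtracted): ⌀40, A = 1256.6 mm², y = 40 mm, Ī = 125 664 mm⁴.
By symmetry the centroid is at mid-height, ȳ = 40 mm.
All pieces are centred on the horizontal axis through the centroid, so I = ΣĪ (holes subtracted) = 1 884 956 mm⁴.
Extreme fibre distance c = 40 mm; S = I/c = 47 124 mm³.

S_x ≈ 4.71 × 10⁴ mm³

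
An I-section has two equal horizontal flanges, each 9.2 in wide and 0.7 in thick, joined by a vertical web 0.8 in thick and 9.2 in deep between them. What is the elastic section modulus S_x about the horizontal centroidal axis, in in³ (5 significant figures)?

Treat the section as a set of non-overlapping primitives; coordinates are from the bounding-box lower-left.
Bottom flange: 9.2 × 0.7, A = 6.44 in², y = 0.35 in, Ī = 0.2629667 in⁴.
Web: 0.8 × 9.2, A = 7.36 in², y = 5.3 in, Ī = 51.91253 in⁴.
Top flange: 9.2 × 0.7, A = 6.44 in², y = 10.25 in, Ī = 0.2629667 in⁴.
By symmetry the centroid is at mid-height, ȳ = 5.3 in.
Transfer each piece to the horizontal centroidal axis using Ī + A·d² with d = y − 5.3:
  bottom flange: d = -4.95 in → contributes +158.0591 in⁴
  web: d = 0 in → contributes +51.91253 in⁴
  top flange: d = 4.95 in → contributes +158.0591 in⁴
Total I = 368.0307 in⁴.
Extreme fibre distance c = 5.3 in; S = I/c = 69.43975 in³.

S_x ≈ 69.440 in³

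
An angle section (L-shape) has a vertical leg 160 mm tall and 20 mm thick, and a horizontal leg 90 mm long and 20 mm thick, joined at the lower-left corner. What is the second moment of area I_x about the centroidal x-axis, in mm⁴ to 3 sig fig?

I_x ≈ 1.16 × 10⁷ mm⁴

Treat the section as a set of non-overlapping primitives; coordinates are from the bounding-box lower-left.
Vertical leg: 20 × 160, A = 3 200 mm², y = 80 mm, Ī = 6 826 667 mm⁴.
Horizontal leg (remainder): 70 × 20, A = 1 400 mm², y = 10 mm, Ī = 46 667 mm⁴.
Centroid: ȳ = ΣA·y / ΣA = 58.696 mm.
Transfer each piece to the centroidal x-axis using Ī + A·d² with d = y − 58.696:
  vertical leg: d = 21.304 mm → contributes +8 279 067 mm⁴
  horizontal leg (remainder): d = -48.696 mm → contributes +3 366 440 mm⁴
Total I = 11 645 507 mm⁴.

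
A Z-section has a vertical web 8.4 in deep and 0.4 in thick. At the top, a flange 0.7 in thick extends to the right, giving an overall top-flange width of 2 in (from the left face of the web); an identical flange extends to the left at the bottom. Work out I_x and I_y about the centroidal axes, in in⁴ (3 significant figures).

I_x ≈ 53.1 in⁴, I_y ≈ 2.76 in⁴

Decompose the section into non-overlapping parts with the origin at the bottom-left of its bounding rectangle.
Web: 0.4 × 8.4, A = 3.36 in², y = 4.2 in, Ī = 19.757 in⁴.
Top flange (beyond web): 1.6 × 0.7, A = 1.12 in², y = 8.05 in, Ī = 0.045733 in⁴.
Bottom flange (beyond web): 1.6 × 0.7, A = 1.12 in², y = 0.35 in, Ī = 0.045733 in⁴.
Centroid: ȳ = ΣA·y / ΣA = 4.2 in.
Transfer each piece to the centroidal x-axis using Ī + A·d² with d = y − 4.2:
  web: d = 0 in → contributes +19.757 in⁴
  top flange (beyond web): d = 3.85 in → contributes +16.647 in⁴
  bottom flange (beyond web): d = -3.85 in → contributes +16.647 in⁴
Total I = 53.051 in⁴.
For the y-axis: x̄ = 1.8 in.
Repeating about the centroidal y-axis gives I_y = 2.7627 in⁴.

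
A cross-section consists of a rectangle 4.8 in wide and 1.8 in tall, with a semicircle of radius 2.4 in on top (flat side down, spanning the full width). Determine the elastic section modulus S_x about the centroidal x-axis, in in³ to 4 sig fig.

Decompose the section into non-overlapping parts with the origin at the bottom-left of its bounding rectangle.
Rectangular body: 4.8 × 1.8, A = 8.64 in², y = 0.9 in, Ī = 2.3328 in⁴.
Semicircular cap: semicircle r = 2.4, A = 9.04779 in², y = 2.81859 in, Ī = 3.64147 in⁴.
Centroid: ȳ = ΣA·y / ΣA = 1.88141 in.
Transfer each piece to the centroidal x-axis using Ī + A·d² with d = y − 1.88141:
  rectangular body: d = -0.981412 in → contributes +10.6546 in⁴
  semicircular cap: d = 0.93718 in → contributes +11.5882 in⁴
Total I = 22.2428 in⁴.
Extreme fibre distance c = 2.31859 in; S = I/c = 9.59324 in³.

S_x ≈ 9.593 in³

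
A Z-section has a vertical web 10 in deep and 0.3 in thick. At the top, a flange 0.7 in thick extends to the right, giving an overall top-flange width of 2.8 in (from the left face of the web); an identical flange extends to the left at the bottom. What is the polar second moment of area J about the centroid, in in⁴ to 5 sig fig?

Break the section into simple shapes (no overlaps), measuring from the bottom-left corner of the bounding box.
Web: 0.3 × 10, A = 3 in², y = 5 in, Ī = 25 in⁴.
Top flange (beyond web): 2.5 × 0.7, A = 1.75 in², y = 9.65 in, Ī = 0.07145833 in⁴.
Bottom flange (beyond web): 2.5 × 0.7, A = 1.75 in², y = 0.35 in, Ī = 0.07145833 in⁴.
Centroid: ȳ = ΣA·y / ΣA = 5 in.
Transfer each piece to the centroidal x-axis using Ī + A·d² with d = y − 5:
  web: d = 0 in → contributes +25 in⁴
  top flange (beyond web): d = 4.65 in → contributes +37.91083 in⁴
  bottom flange (beyond web): d = -4.65 in → contributes +37.91083 in⁴
Total I = 100.8217 in⁴.
For the y-axis: x̄ = 2.65 in.
Repeating about the centroidal y-axis gives I_y = 8.705417 in⁴.
Polar second moment: J = I_x + I_y = 109.5271 in⁴.

J ≈ 109.53 in⁴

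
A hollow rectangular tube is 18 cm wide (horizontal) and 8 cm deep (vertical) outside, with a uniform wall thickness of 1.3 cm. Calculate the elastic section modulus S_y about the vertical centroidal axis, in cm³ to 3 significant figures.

S_y ≈ 249 cm³

Break the section into simple shapes (no overlaps), measuring from the bottom-left corner of the bounding box.
Outer rectangle: 18 × 8, A = 144 cm², x = 9 cm, Ī = 3 888 cm⁴.
Inner void (subtracted): 15.4 × 5.4, A = 83.16 cm², x = 9 cm, Ī = 1643.5 cm⁴.
By symmetry the centroid is at mid-width, x̄ = 9 cm.
All pieces are centred on the vertical centroidal axis, so I = ΣĪ (holes subtracted) = 2244.5 cm⁴.
Extreme fibre distance c = 9 cm; S = I/c = 249.39 cm³.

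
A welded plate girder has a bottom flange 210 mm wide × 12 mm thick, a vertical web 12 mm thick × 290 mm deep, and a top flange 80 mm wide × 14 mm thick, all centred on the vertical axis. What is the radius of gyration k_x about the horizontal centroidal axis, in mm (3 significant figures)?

k_x ≈ 119 mm

Break the section into simple shapes (no overlaps), measuring from the bottom-left corner of the bounding box.
Bottom plate: 210 × 12, A = 2 520 mm², y = 6 mm, Ī = 30 240 mm⁴.
Web plate: 12 × 290, A = 3 480 mm², y = 157 mm, Ī = 24 389 000 mm⁴.
Top plate: 80 × 14, A = 1 120 mm², y = 309 mm, Ī = 18 293 mm⁴.
Centroid: ȳ = ΣA·y / ΣA = 127.47 mm.
Transfer each piece to the horizontal centroidal axis using Ī + A·d² with d = y − 127.47:
  bottom plate: d = -121.47 mm → contributes +37 210 472 mm⁴
  web plate: d = 29.534 mm → contributes +27 424 395 mm⁴
  top plate: d = 181.53 mm → contributes +36 927 319 mm⁴
Total I = 101 562 185 mm⁴.
Radius of gyration: k = √(I/A) = √(101 562 185 / 7 120) = 119.43 mm.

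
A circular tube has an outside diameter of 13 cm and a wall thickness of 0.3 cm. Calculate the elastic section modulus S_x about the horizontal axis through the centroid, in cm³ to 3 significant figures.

Treat the section as a set of non-overlapping primitives; coordinates are from the bounding-box lower-left.
Outer circle: ⌀13, A = 132.73 cm², y = 6.5 cm, Ī = 1 402 cm⁴.
Bore (subtracted): ⌀12.4, A = 120.76 cm², y = 6.5 cm, Ī = 1160.5 cm⁴.
By symmetry the centroid is at mid-height, ȳ = 6.5 cm.
All pieces are centred on the horizontal axis through the centroid, so I = ΣĪ (holes subtracted) = 241.45 cm⁴.
Extreme fibre distance c = 6.5 cm; S = I/c = 37.147 cm³.

S_x ≈ 37.1 cm³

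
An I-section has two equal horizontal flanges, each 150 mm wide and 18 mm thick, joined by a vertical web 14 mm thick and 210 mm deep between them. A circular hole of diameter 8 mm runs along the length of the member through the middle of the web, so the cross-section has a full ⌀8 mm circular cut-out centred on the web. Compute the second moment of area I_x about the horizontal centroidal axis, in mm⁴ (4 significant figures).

I_x ≈ 8.113 × 10⁷ mm⁴

Break the section into simple shapes (no overlaps), measuring from the bottom-left corner of the bounding box.
Bottom flange: 150 × 18, A = 2 700 mm², y = 9 mm, Ī = 72 900 mm⁴.
Web: 14 × 210, A = 2 940 mm², y = 123 mm, Ī = 10 804 500 mm⁴.
Top flange: 150 × 18, A = 2 700 mm², y = 237 mm, Ī = 72 900 mm⁴.
Hole (subtracted): ⌀8, A = 50.2655 mm², y = 123 mm, Ī = 201.062 mm⁴.
By symmetry the centroid is at mid-height, ȳ = 123 mm.
Transfer each piece to the horizontal centroidal axis using Ī + A·d² with d = y − 123:
  bottom flange: d = -114 mm → contributes +35 162 100 mm⁴
  web: d = 0 mm → contributes +10 804 500 mm⁴
  top flange: d = 114 mm → contributes +35 162 100 mm⁴
  hole: d = 0 mm → contributes −201.062 mm⁴
Total I = 81 128 499 mm⁴.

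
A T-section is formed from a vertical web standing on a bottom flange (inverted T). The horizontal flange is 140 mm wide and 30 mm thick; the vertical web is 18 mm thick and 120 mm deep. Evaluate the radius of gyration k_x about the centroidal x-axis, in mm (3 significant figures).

k_x ≈ 41.5 mm

Treat the section as a set of non-overlapping primitives; coordinates are from the bounding-box lower-left.
Flange: 140 × 30, A = 4 200 mm², y = 15 mm, Ī = 315 000 mm⁴.
Web: 18 × 120, A = 2 160 mm², y = 90 mm, Ī = 2 592 000 mm⁴.
Centroid: ȳ = ΣA·y / ΣA = 40.472 mm.
Transfer each piece to the centroidal x-axis using Ī + A·d² with d = y − 40.472:
  flange: d = -25.472 mm → contributes +3 039 991 mm⁴
  web: d = 49.528 mm → contributes +7 890 594 mm⁴
Total I = 10 930 585 mm⁴.
Radius of gyration: k = √(I/A) = √(10 930 585 / 6 360) = 41.457 mm.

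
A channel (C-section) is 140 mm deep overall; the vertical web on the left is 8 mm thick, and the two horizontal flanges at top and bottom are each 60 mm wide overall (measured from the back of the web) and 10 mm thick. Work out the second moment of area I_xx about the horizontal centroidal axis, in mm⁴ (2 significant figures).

I_xx ≈ 6.2 × 10⁶ mm⁴

Treat the section as a set of non-overlapping primitives; coordinates are from the bounding-box lower-left.
Web: 8 × 140, A = 1 120 mm², y = 70 mm, Ī = 1 829 333 mm⁴.
Top flange (beyond web): 52 × 10, A = 520 mm², y = 135 mm, Ī = 4 333 mm⁴.
Bottom flange (beyond web): 52 × 10, A = 520 mm², y = 5 mm, Ī = 4 333 mm⁴.
By symmetry the centroid is at mid-height, ȳ = 70 mm.
Transfer each piece to the horizontal centroidal axis using Ī + A·d² with d = y − 70:
  web: d = 0 mm → contributes +1 829 333 mm⁴
  top flange (beyond web): d = 65 mm → contributes +2 201 333 mm⁴
  bottom flange (beyond web): d = -65 mm → contributes +2 201 333 mm⁴
Total I = 6 232 000 mm⁴.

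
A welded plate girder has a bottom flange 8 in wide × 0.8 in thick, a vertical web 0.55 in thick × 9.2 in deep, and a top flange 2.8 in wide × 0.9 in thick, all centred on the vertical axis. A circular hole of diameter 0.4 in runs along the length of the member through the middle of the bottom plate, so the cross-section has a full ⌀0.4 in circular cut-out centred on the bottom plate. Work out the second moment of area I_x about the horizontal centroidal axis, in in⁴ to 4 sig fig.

Break the section into simple shapes (no overlaps), measuring from the bottom-left corner of the bounding box.
Bottom plate: 8 × 0.8, A = 6.4 in², y = 0.4 in, Ī = 0.341333 in⁴.
Web plate: 0.55 × 9.2, A = 5.06 in², y = 5.4 in, Ī = 35.6899 in⁴.
Top plate: 2.8 × 0.9, A = 2.52 in², y = 10.45 in, Ī = 0.1701 in⁴.
Hole (subtracted): ⌀0.4, A = 0.125664 in², y = 0.4 in, Ī = 0.00125664 in⁴.
Centroid: ȳ = ΣA·y / ΣA = 4.05416 in.
Transfer each piece to the horizontal centroidal axis using Ī + A·d² with d = y − 4.05416:
  bottom plate: d = -3.65416 in → contributes +85.7999 in⁴
  web plate: d = 1.34584 in → contributes +44.8549 in⁴
  top plate: d = 6.39584 in → contributes +103.255 in⁴
  hole: d = -3.65416 in → contributes −1.67923 in⁴
Total I = 232.231 in⁴.

I_x ≈ 232.2 in⁴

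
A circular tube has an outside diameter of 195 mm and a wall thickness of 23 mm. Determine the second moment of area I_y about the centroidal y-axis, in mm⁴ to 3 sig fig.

Treat the section as a set of non-overlapping primitives; coordinates are from the bounding-box lower-left.
Outer circle: ⌀195, A = 29 865 mm², x = 97.5 mm, Ī = 70 975 481 mm⁴.
Bore (subtracted): ⌀149, A = 17 437 mm², x = 97.5 mm, Ī = 24 194 406 mm⁴.
By symmetry the centroid is at mid-width, x̄ = 97.5 mm.
All pieces are centred on the centroidal y-axis, so I = ΣĪ (holes subtracted) = 46 781 075 mm⁴.

I_y ≈ 4.68 × 10⁷ mm⁴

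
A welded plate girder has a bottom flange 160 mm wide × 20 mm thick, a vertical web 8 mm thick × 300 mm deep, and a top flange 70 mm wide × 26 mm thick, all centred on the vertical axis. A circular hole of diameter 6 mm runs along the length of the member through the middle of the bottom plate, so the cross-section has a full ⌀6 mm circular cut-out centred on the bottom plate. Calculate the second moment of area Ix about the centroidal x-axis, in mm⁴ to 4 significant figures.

Ix ≈ 1.417 × 10⁸ mm⁴

Break the section into simple shapes (no overlaps), measuring from the bottom-left corner of the bounding box.
Bottom plate: 160 × 20, A = 3 200 mm², y = 10 mm, Ī = 106 667 mm⁴.
Web plate: 8 × 300, A = 2 400 mm², y = 170 mm, Ī = 18 000 000 mm⁴.
Top plate: 70 × 26, A = 1 820 mm², y = 333 mm, Ī = 102 527 mm⁴.
Hole (subtracted): ⌀6, A = 28.2743 mm², y = 10 mm, Ī = 63.6173 mm⁴.
Centroid: ȳ = ΣA·y / ΣA = 141.479 mm.
Transfer each piece to the centroidal x-axis using Ī + A·d² with d = y − 141.479:
  bottom plate: d = -131.479 mm → contributes +55 424 570 mm⁴
  web plate: d = 28.5206 mm → contributes +19 952 213 mm⁴
  top plate: d = 191.521 mm → contributes +66 860 349 mm⁴
  hole: d = -131.479 mm → contributes −488 838 mm⁴
Total I = 141 748 295 mm⁴.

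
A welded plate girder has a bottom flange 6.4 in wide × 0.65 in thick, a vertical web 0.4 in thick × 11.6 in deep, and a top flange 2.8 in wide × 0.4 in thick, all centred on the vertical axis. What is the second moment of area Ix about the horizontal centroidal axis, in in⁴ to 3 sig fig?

Ix ≈ 213 in⁴

Decompose the section into non-overlapping parts with the origin at the bottom-left of its bounding rectangle.
Bottom plate: 6.4 × 0.65, A = 4.16 in², y = 0.325 in, Ī = 0.14647 in⁴.
Web plate: 0.4 × 11.6, A = 4.64 in², y = 6.45 in, Ī = 52.03 in⁴.
Top plate: 2.8 × 0.4, A = 1.12 in², y = 12.45 in, Ī = 0.014933 in⁴.
Centroid: ȳ = ΣA·y / ΣA = 4.5589 in.
Transfer each piece to the horizontal centroidal axis using Ī + A·d² with d = y − 4.5589:
  bottom plate: d = -4.2339 in → contributes +74.717 in⁴
  web plate: d = 1.8911 in → contributes +68.624 in⁴
  top plate: d = 7.8911 in → contributes +69.757 in⁴
Total I = 213.1 in⁴.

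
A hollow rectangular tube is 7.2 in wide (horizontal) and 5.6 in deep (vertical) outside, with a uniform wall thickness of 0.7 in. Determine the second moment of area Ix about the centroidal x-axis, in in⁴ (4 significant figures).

Decompose the section into non-overlapping parts with the origin at the bottom-left of its bounding rectangle.
Outer rectangle: 7.2 × 5.6, A = 40.32 in², y = 2.8 in, Ī = 105.37 in⁴.
Inner void (subtracted): 5.8 × 4.2, A = 24.36 in², y = 2.8 in, Ī = 35.8092 in⁴.
By symmetry the centroid is at mid-height, ȳ = 2.8 in.
All pieces are centred on the centroidal x-axis, so I = ΣĪ (holes subtracted) = 69.5604 in⁴.

Ix ≈ 69.56 in⁴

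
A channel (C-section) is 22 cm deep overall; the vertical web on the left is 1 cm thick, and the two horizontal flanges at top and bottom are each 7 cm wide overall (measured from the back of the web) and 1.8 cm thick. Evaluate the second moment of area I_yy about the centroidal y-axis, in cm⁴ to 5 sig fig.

I_yy ≈ 200.15 cm⁴

Decompose the section into non-overlapping parts with the origin at the bottom-left of its bounding rectangle.
Web: 1 × 22, A = 22 cm², x = 0.5 cm, Ī = 1.833333 cm⁴.
Top flange (beyond web): 6 × 1.8, A = 10.8 cm², x = 4 cm, Ī = 32.4 cm⁴.
Bottom flange (beyond web): 6 × 1.8, A = 10.8 cm², x = 4 cm, Ī = 32.4 cm⁴.
Centroid: x̄ = ΣA·x / ΣA = 2.233945 cm.
Transfer each piece to the centroidal y-axis using Ī + A·d² with d = x − 2.233945:
  web: d = -1.733945 cm → contributes +67.97777 cm⁴
  top flange (beyond web): d = 1.766055 cm → contributes +66.08466 cm⁴
  bottom flange (beyond web): d = 1.766055 cm → contributes +66.08466 cm⁴
Total I = 200.1471 cm⁴.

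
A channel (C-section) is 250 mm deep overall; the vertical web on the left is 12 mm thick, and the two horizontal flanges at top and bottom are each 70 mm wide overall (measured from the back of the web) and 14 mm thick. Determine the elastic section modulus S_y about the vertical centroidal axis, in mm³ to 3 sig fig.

S_y ≈ 3.45 × 10⁴ mm³

Break the section into simple shapes (no overlaps), measuring from the bottom-left corner of the bounding box.
Web: 12 × 250, A = 3 000 mm², x = 6 mm, Ī = 36 000 mm⁴.
Top flange (beyond web): 58 × 14, A = 812 mm², x = 41 mm, Ī = 227 631 mm⁴.
Bottom flange (beyond web): 58 × 14, A = 812 mm², x = 41 mm, Ī = 227 631 mm⁴.
Centroid: x̄ = ΣA·x / ΣA = 18.292 mm.
Transfer each piece to the vertical centroidal axis using Ī + A·d² with d = x − 18.292:
  web: d = -12.292 mm → contributes +489 308 mm⁴
  top flange (beyond web): d = 22.708 mm → contributes +646 327 mm⁴
  bottom flange (beyond web): d = 22.708 mm → contributes +646 327 mm⁴
Total I = 1 781 962 mm⁴.
Extreme fibre distance c = 51.708 mm; S = I/c = 34 462 mm³.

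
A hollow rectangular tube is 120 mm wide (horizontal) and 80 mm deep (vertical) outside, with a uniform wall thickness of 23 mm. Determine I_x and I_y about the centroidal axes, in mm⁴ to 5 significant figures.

I_x ≈ 4.8776 × 10⁶ mm⁴, I_y ≈ 1.0372 × 10⁷ mm⁴

Decompose the section into non-overlapping parts with the origin at the bottom-left of its bounding rectangle.
Outer rectangle: 120 × 80, A = 9 600 mm², y = 40 mm, Ī = 5 120 000 mm⁴.
Inner void (subtracted): 74 × 34, A = 2 516 mm², y = 40 mm, Ī = 242374.7 mm⁴.
By symmetry the centroid is at mid-height, ȳ = 40 mm.
All pieces are centred on the centroidal x-axis, so I = ΣĪ (holes subtracted) = 4 877 625 mm⁴.
Repeating about the centroidal y-axis gives I_y = 10 371 865 mm⁴.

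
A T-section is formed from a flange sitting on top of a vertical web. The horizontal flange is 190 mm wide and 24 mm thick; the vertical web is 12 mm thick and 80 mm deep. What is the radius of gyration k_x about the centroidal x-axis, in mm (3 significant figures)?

k_x ≈ 22.8 mm

Decompose the section into non-overlapping parts with the origin at the bottom-left of its bounding rectangle.
Flange: 190 × 24, A = 4 560 mm², y = 92 mm, Ī = 218 880 mm⁴.
Web: 12 × 80, A = 960 mm², y = 40 mm, Ī = 512 000 mm⁴.
Centroid: ȳ = ΣA·y / ΣA = 82.957 mm.
Transfer each piece to the centroidal x-axis using Ī + A·d² with d = y − 82.957:
  flange: d = 9.0435 mm → contributes +591 817 mm⁴
  web: d = -42.957 mm → contributes +2 283 452 mm⁴
Total I = 2 875 270 mm⁴.
Radius of gyration: k = √(I/A) = √(2 875 270 / 5 520) = 22.823 mm.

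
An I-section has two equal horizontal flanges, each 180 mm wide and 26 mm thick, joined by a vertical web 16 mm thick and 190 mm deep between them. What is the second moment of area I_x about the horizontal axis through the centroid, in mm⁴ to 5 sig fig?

I_x ≈ 1.1885 × 10⁸ mm⁴

Split into non-overlapping primitives; take the origin at the lower-left of the bounding box.
Bottom flange: 180 × 26, A = 4 680 mm², y = 13 mm, Ī = 263 640 mm⁴.
Web: 16 × 190, A = 3 040 mm², y = 121 mm, Ī = 9 145 333 mm⁴.
Top flange: 180 × 26, A = 4 680 mm², y = 229 mm, Ī = 263 640 mm⁴.
By symmetry the centroid is at mid-height, ȳ = 121 mm.
Transfer each piece to the horizontal axis through the centroid using Ī + A·d² with d = y − 121:
  bottom flange: d = -108 mm → contributes +54 851 160 mm⁴
  web: d = 0 mm → contributes +9 145 333 mm⁴
  top flange: d = 108 mm → contributes +54 851 160 mm⁴
Total I = 118 847 653 mm⁴.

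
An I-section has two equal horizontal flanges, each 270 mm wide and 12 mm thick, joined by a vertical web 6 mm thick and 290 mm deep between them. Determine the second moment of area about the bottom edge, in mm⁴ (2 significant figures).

I_base ≈ 3.6 × 10⁸ mm⁴

Break the section into simple shapes (no overlaps), measuring from the bottom-left corner of the bounding box.
Bottom flange: 270 × 12, A = 3 240 mm², y = 6 mm, Ī = 38 880 mm⁴.
Web: 6 × 290, A = 1 740 mm², y = 157 mm, Ī = 12 194 500 mm⁴.
Top flange: 270 × 12, A = 3 240 mm², y = 308 mm, Ī = 38 880 mm⁴.
Transfer each piece to the bottom edge using Ī + A·d² with d = y − 0:
  bottom flange: d = 6 mm → contributes +155 520 mm⁴
  web: d = 157 mm → contributes +55 083 760 mm⁴
  top flange: d = 308 mm → contributes +307 398 240 mm⁴
Total I = 362 637 520 mm⁴.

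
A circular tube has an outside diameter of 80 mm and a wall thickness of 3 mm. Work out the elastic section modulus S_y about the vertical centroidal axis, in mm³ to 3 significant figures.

S_y ≈ 1.35 × 10⁴ mm³

Treat the section as a set of non-overlapping primitives; coordinates are from the bounding-box lower-left.
Outer circle: ⌀80, A = 5026.5 mm², x = 40 mm, Ī = 2 010 619 mm⁴.
Bore (subtracted): ⌀74, A = 4300.8 mm², x = 40 mm, Ī = 1 471 963 mm⁴.
By symmetry the centroid is at mid-width, x̄ = 40 mm.
All pieces are centred on the vertical centroidal axis, so I = ΣĪ (holes subtracted) = 538 657 mm⁴.
Extreme fibre distance c = 40 mm; S = I/c = 13 466 mm³.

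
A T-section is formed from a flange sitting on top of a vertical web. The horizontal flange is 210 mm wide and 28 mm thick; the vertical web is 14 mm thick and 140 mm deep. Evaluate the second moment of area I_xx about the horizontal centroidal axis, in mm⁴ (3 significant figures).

Split into non-overlapping primitives; take the origin at the lower-left of the bounding box.
Flange: 210 × 28, A = 5 880 mm², y = 154 mm, Ī = 384 160 mm⁴.
Web: 14 × 140, A = 1 960 mm², y = 70 mm, Ī = 3 201 333 mm⁴.
Centroid: ȳ = ΣA·y / ΣA = 133 mm.
Transfer each piece to the horizontal centroidal axis using Ī + A·d² with d = y − 133:
  flange: d = 21 mm → contributes +2 977 240 mm⁴
  web: d = -63 mm → contributes +10 980 573 mm⁴
Total I = 13 957 813 mm⁴.

I_xx ≈ 1.40 × 10⁷ mm⁴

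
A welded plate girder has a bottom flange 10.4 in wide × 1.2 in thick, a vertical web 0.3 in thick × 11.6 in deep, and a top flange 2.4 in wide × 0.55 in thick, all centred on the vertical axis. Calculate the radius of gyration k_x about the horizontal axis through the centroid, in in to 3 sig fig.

k_x ≈ 4.18 in

Break the section into simple shapes (no overlaps), measuring from the bottom-left corner of the bounding box.
Bottom plate: 10.4 × 1.2, A = 12.48 in², y = 0.6 in, Ī = 1.4976 in⁴.
Web plate: 0.3 × 11.6, A = 3.48 in², y = 7 in, Ī = 39.022 in⁴.
Top plate: 2.4 × 0.55, A = 1.32 in², y = 13.075 in, Ī = 0.033275 in⁴.
Centroid: ȳ = ΣA·y / ΣA = 2.8418 in.
Transfer each piece to the horizontal axis through the centroid using Ī + A·d² with d = y − 2.8418:
  bottom plate: d = -2.2418 in → contributes +64.22 in⁴
  web plate: d = 4.1582 in → contributes +99.193 in⁴
  top plate: d = 10.233 in → contributes +138.26 in⁴
Total I = 301.67 in⁴.
Radius of gyration: k = √(I/A) = √(301.67 / 17.28) = 4.1783 in.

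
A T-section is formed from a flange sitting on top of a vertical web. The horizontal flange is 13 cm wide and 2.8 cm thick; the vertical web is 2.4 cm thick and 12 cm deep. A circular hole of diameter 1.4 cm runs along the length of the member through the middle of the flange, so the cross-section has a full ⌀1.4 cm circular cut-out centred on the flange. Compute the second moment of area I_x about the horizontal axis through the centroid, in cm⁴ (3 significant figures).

Split into non-overlapping primitives; take the origin at the lower-left of the bounding box.
Flange: 13 × 2.8, A = 36.4 cm², y = 13.4 cm, Ī = 23.781 cm⁴.
Web: 2.4 × 12, A = 28.8 cm², y = 6 cm, Ī = 345.6 cm⁴.
Hole (subtracted): ⌀1.4, A = 1.5394 cm², y = 13.4 cm, Ī = 0.18857 cm⁴.
Centroid: ȳ = ΣA·y / ΣA = 10.052 cm.
Transfer each piece to the horizontal axis through the centroid using Ī + A·d² with d = y − 10.052:
  flange: d = 3.3478 cm → contributes +431.73 cm⁴
  web: d = -4.0522 cm → contributes +818.52 cm⁴
  hole: d = 3.3478 cm → contributes −17.441 cm⁴
Total I = 1232.8 cm⁴.

I_x ≈ 1230 cm⁴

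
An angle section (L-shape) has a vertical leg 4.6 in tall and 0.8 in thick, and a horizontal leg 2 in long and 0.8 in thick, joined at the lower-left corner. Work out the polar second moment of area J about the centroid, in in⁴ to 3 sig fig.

Break the section into simple shapes (no overlaps), measuring from the bottom-left corner of the bounding box.
Vertical leg: 0.8 × 4.6, A = 3.68 in², y = 2.3 in, Ī = 6.4891 in⁴.
Horizontal leg (remainder): 1.2 × 0.8, A = 0.96 in², y = 0.4 in, Ī = 0.0512 in⁴.
Centroid: ȳ = ΣA·y / ΣA = 1.9069 in.
Transfer each piece to the centroidal x-axis using Ī + A·d² with d = y − 1.9069:
  vertical leg: d = 0.3931 in → contributes +7.0577 in⁴
  horizontal leg (remainder): d = -1.5069 in → contributes +2.2311 in⁴
Total I = 9.2888 in⁴.
For the y-axis: x̄ = 0.6069 in.
Repeating about the centroidal y-axis gives I_y = 1.0728 in⁴.
Polar second moment: J = I_x + I_y = 10.362 in⁴.

J ≈ 10.4 in⁴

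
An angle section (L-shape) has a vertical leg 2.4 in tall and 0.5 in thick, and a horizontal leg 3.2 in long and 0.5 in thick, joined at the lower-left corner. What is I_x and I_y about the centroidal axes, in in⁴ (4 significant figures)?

Break the section into simple shapes (no overlaps), measuring from the bottom-left corner of the bounding box.
Vertical leg: 0.5 × 2.4, A = 1.2 in², y = 1.2 in, Ī = 0.576 in⁴.
Horizontal leg (remainder): 2.7 × 0.5, A = 1.35 in², y = 0.25 in, Ī = 0.028125 in⁴.
Centroid: ȳ = ΣA·y / ΣA = 0.697059 in.
Transfer each piece to the centroidal x-axis using Ī + A·d² with d = y − 0.697059:
  vertical leg: d = 0.502941 in → contributes +0.87954 in⁴
  horizontal leg (remainder): d = -0.447059 in → contributes +0.297938 in⁴
Total I = 1.17748 in⁴.
For the y-axis: x̄ = 1.09706 in.
Repeating about the centroidal y-axis gives I_y = 2.47148 in⁴.

I_x ≈ 1.177 in⁴, I_y ≈ 2.471 in⁴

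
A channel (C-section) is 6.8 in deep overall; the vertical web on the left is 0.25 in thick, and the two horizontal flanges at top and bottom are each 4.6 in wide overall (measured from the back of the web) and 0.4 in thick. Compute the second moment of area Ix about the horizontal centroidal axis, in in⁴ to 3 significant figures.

Ix ≈ 42.2 in⁴

Treat the section as a set of non-overlapping primitives; coordinates are from the bounding-box lower-left.
Web: 0.25 × 6.8, A = 1.7 in², y = 3.4 in, Ī = 6.5507 in⁴.
Top flange (beyond web): 4.35 × 0.4, A = 1.74 in², y = 6.6 in, Ī = 0.0232 in⁴.
Bottom flange (beyond web): 4.35 × 0.4, A = 1.74 in², y = 0.2 in, Ī = 0.0232 in⁴.
By symmetry the centroid is at mid-height, ȳ = 3.4 in.
Transfer each piece to the horizontal centroidal axis using Ī + A·d² with d = y − 3.4:
  web: d = 0 in → contributes +6.5507 in⁴
  top flange (beyond web): d = 3.2 in → contributes +17.841 in⁴
  bottom flange (beyond web): d = -3.2 in → contributes +17.841 in⁴
Total I = 42.232 in⁴.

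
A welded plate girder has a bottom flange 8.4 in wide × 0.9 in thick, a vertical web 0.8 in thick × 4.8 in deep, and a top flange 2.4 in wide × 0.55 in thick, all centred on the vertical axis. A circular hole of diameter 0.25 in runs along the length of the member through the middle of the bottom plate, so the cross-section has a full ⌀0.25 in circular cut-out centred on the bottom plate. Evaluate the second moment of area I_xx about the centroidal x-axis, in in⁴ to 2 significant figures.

Decompose the section into non-overlapping parts with the origin at the bottom-left of its bounding rectangle.
Bottom plate: 8.4 × 0.9, A = 7.56 in², y = 0.45 in, Ī = 0.5103 in⁴.
Web plate: 0.8 × 4.8, A = 3.84 in², y = 3.3 in, Ī = 7.373 in⁴.
Top plate: 2.4 × 0.55, A = 1.32 in², y = 5.975 in, Ī = 0.03328 in⁴.
Hole (subtracted): ⌀0.25, A = 0.04909 in², y = 0.45 in, Ī = 0.0001917 in⁴.
Centroid: ȳ = ΣA·y / ΣA = 1.889 in.
Transfer each piece to the centroidal x-axis using Ī + A·d² with d = y − 1.889:
  bottom plate: d = -1.439 in → contributes +16.17 in⁴
  web plate: d = 1.411 in → contributes +15.01 in⁴
  top plate: d = 4.086 in → contributes +22.07 in⁴
  hole: d = -1.439 in → contributes −0.1019 in⁴
Total I = 53.15 in⁴.

I_xx ≈ 53 in⁴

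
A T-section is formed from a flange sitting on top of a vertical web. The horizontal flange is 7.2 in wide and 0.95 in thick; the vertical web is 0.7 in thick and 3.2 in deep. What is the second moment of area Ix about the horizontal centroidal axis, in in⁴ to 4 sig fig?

Ix ≈ 9.691 in⁴

Decompose the section into non-overlapping parts with the origin at the bottom-left of its bounding rectangle.
Flange: 7.2 × 0.95, A = 6.84 in², y = 3.675 in, Ī = 0.514425 in⁴.
Web: 0.7 × 3.2, A = 2.24 in², y = 1.6 in, Ī = 1.91147 in⁴.
Centroid: ȳ = ΣA·y / ΣA = 3.16311 in.
Transfer each piece to the horizontal centroidal axis using Ī + A·d² with d = y − 3.16311:
  flange: d = 0.511894 in → contributes +2.30675 in⁴
  web: d = -1.56311 in → contributes +7.38446 in⁴
Total I = 9.69121 in⁴.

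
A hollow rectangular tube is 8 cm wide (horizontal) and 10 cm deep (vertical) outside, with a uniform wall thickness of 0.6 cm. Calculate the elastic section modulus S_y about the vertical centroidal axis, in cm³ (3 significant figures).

S_y ≈ 49.0 cm³

Break the section into simple shapes (no overlaps), measuring from the bottom-left corner of the bounding box.
Outer rectangle: 8 × 10, A = 80 cm², x = 4 cm, Ī = 426.67 cm⁴.
Inner void (subtracted): 6.8 × 8.8, A = 59.84 cm², x = 4 cm, Ī = 230.58 cm⁴.
By symmetry the centroid is at mid-width, x̄ = 4 cm.
All pieces are centred on the vertical centroidal axis, so I = ΣĪ (holes subtracted) = 196.08 cm⁴.
Extreme fibre distance c = 4 cm; S = I/c = 49.021 cm³.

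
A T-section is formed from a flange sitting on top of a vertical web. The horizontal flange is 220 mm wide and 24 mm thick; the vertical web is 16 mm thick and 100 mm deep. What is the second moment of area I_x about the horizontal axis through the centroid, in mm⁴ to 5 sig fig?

I_x ≈ 6.3068 × 10⁶ mm⁴

Split into non-overlapping primitives; take the origin at the lower-left of the bounding box.
Flange: 220 × 24, A = 5 280 mm², y = 112 mm, Ī = 253 440 mm⁴.
Web: 16 × 100, A = 1 600 mm², y = 50 mm, Ī = 1 333 333 mm⁴.
Centroid: ȳ = ΣA·y / ΣA = 97.5814 mm.
Transfer each piece to the horizontal axis through the centroid using Ī + A·d² with d = y − 97.5814:
  flange: d = 14.4186 mm → contributes +1 351 132 mm⁴
  web: d = -47.5814 mm → contributes +4 955 716 mm⁴
Total I = 6 306 848 mm⁴.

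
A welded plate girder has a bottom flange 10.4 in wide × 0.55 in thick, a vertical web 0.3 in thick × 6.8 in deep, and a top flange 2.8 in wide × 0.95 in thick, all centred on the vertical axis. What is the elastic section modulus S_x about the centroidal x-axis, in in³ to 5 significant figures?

S_x ≈ 21.268 in³

Treat the section as a set of non-overlapping primitives; coordinates are from the bounding-box lower-left.
Bottom plate: 10.4 × 0.55, A = 5.72 in², y = 0.275 in, Ī = 0.1441917 in⁴.
Web plate: 0.3 × 6.8, A = 2.04 in², y = 3.95 in, Ī = 7.8608 in⁴.
Top plate: 2.8 × 0.95, A = 2.66 in², y = 7.825 in, Ī = 0.2000542 in⁴.
Centroid: ȳ = ΣA·y / ΣA = 2.921833 in.
Transfer each piece to the centroidal x-axis using Ī + A·d² with d = y − 2.921833:
  bottom plate: d = -2.646833 in → contributes +40.21694 in⁴
  web plate: d = 1.028167 in → contributes +10.01734 in⁴
  top plate: d = 4.903167 in → contributes +64.14924 in⁴
Total I = 114.3835 in⁴.
Extreme fibre distance c = 5.378167 in; S = I/c = 21.26812 in³.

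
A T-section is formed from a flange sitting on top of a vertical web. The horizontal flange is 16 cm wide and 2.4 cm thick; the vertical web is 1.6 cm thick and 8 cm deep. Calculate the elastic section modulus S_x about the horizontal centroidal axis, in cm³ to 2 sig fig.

S_x ≈ 44 cm³

Decompose the section into non-overlapping parts with the origin at the bottom-left of its bounding rectangle.
Flange: 16 × 2.4, A = 38.4 cm², y = 9.2 cm, Ī = 18.43 cm⁴.
Web: 1.6 × 8, A = 12.8 cm², y = 4 cm, Ī = 68.27 cm⁴.
Centroid: ȳ = ΣA·y / ΣA = 7.9 cm.
Transfer each piece to the horizontal centroidal axis using Ī + A·d² with d = y − 7.9:
  flange: d = 1.3 cm → contributes +83.33 cm⁴
  web: d = -3.9 cm → contributes +263 cm⁴
Total I = 346.3 cm⁴.
Extreme fibre distance c = 7.9 cm; S = I/c = 43.83 cm³.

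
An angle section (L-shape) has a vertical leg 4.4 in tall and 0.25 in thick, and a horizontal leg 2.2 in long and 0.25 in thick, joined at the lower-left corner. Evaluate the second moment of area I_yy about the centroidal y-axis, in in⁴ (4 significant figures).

I_yy ≈ 0.5689 in⁴

Decompose the section into non-overlapping parts with the origin at the bottom-left of its bounding rectangle.
Vertical leg: 0.25 × 4.4, A = 1.1 in², x = 0.125 in, Ī = 0.00572917 in⁴.
Horizontal leg (remainder): 1.95 × 0.25, A = 0.4875 in², x = 1.225 in, Ī = 0.154477 in⁴.
Centroid: x̄ = ΣA·x / ΣA = 0.462795 in.
Transfer each piece to the centroidal y-axis using Ī + A·d² with d = x − 0.462795:
  vertical leg: d = -0.337795 in → contributes +0.131245 in⁴
  horizontal leg (remainder): d = 0.762205 in → contributes +0.437693 in⁴
Total I = 0.568938 in⁴.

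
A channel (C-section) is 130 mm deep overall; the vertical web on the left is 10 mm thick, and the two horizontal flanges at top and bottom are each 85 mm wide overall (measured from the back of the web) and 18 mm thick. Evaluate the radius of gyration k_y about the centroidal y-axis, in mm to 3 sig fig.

Decompose the section into non-overlapping parts with the origin at the bottom-left of its bounding rectangle.
Web: 10 × 130, A = 1 300 mm², x = 5 mm, Ī = 10 833 mm⁴.
Top flange (beyond web): 75 × 18, A = 1 350 mm², x = 47.5 mm, Ī = 632 813 mm⁴.
Bottom flange (beyond web): 75 × 18, A = 1 350 mm², x = 47.5 mm, Ī = 632 813 mm⁴.
Centroid: x̄ = ΣA·x / ΣA = 33.688 mm.
Transfer each piece to the centroidal y-axis using Ī + A·d² with d = x − 33.688:
  web: d = -28.688 mm → contributes +1 080 698 mm⁴
  top flange (beyond web): d = 13.813 mm → contributes +890 372 mm⁴
  bottom flange (beyond web): d = 13.813 mm → contributes +890 372 mm⁴
Total I = 2 861 443 mm⁴.
Radius of gyration: k = √(I/A) = √(2 861 443 / 4 000) = 26.746 mm.

k_y ≈ 26.7 mm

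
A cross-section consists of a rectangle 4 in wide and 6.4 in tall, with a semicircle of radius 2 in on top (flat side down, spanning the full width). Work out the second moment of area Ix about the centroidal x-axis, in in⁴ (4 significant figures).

Split into non-overlapping primitives; take the origin at the lower-left of the bounding box.
Rectangular body: 4 × 6.4, A = 25.6 in², y = 3.2 in, Ī = 87.3813 in⁴.
Semicircular cap: semicircle r = 2, A = 6.28319 in², y = 7.24883 in, Ī = 1.75611 in⁴.
Centroid: ȳ = ΣA·y / ΣA = 3.9979 in.
Transfer each piece to the centroidal x-axis using Ī + A·d² with d = y − 3.9979:
  rectangular body: d = -0.797898 in → contributes +103.679 in⁴
  semicircular cap: d = 3.25093 in → contributes +68.1602 in⁴
Total I = 171.84 in⁴.

Ix ≈ 171.8 in⁴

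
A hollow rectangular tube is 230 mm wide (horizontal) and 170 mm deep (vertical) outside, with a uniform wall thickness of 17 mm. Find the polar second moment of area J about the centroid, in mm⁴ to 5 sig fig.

Split into non-overlapping primitives; take the origin at the lower-left of the bounding box.
Outer rectangle: 230 × 170, A = 39 100 mm², y = 85 mm, Ī = 94 165 833 mm⁴.
Inner void (subtracted): 196 × 136, A = 26 656 mm², y = 85 mm, Ī = 41 085 781 mm⁴.
By symmetry the centroid is at mid-height, ȳ = 85 mm.
All pieces are centred on the centroidal x-axis, so I = ΣĪ (holes subtracted) = 53 080 052 mm⁴.
Repeating about the centroidal y-axis gives I_y = 87 031 092 mm⁴.
Polar second moment: J = I_x + I_y = 140 111 144 mm⁴.

J ≈ 1.4011 × 10⁸ mm⁴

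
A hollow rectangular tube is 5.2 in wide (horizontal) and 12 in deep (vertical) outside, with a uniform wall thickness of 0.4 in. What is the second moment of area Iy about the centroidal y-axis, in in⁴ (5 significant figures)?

Decompose the section into non-overlapping parts with the origin at the bottom-left of its bounding rectangle.
Outer rectangle: 5.2 × 12, A = 62.4 in², x = 2.6 in, Ī = 140.608 in⁴.
Inner void (subtracted): 4.4 × 11.2, A = 49.28 in², x = 2.6 in, Ī = 79.50507 in⁴.
By symmetry the centroid is at mid-width, x̄ = 2.6 in.
All pieces are centred on the centroidal y-axis, so I = ΣĪ (holes subtracted) = 61.10293 in⁴.

Iy ≈ 61.103 in⁴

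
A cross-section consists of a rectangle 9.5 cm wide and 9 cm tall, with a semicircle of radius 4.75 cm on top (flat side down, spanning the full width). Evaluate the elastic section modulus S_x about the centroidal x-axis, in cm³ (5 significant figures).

Treat the section as a set of non-overlapping primitives; coordinates are from the bounding-box lower-left.
Rectangular body: 9.5 × 9, A = 85.5 cm², y = 4.5 cm, Ī = 577.125 cm⁴.
Semicircular cap: semicircle r = 4.75, A = 35.44109 cm², y = 11.01596 cm, Ī = 55.87358 cm⁴.
Centroid: ȳ = ΣA·y / ΣA = 6.409465 cm.
Transfer each piece to the centroidal x-axis using Ī + A·d² with d = y − 6.409465:
  rectangular body: d = -1.909465 cm → contributes +888.863 cm⁴
  semicircular cap: d = 4.606497 cm → contributes +807.9271 cm⁴
Total I = 1696.79 cm⁴.
Extreme fibre distance c = 7.340535 cm; S = I/c = 231.1535 cm³.

S_x ≈ 231.15 cm³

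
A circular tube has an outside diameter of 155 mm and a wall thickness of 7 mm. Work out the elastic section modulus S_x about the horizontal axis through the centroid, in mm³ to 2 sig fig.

Treat the section as a set of non-overlapping primitives; coordinates are from the bounding-box lower-left.
Outer circle: ⌀155, A = 18 869 mm², y = 77.5 mm, Ī = 28 333 269 mm⁴.
Bore (subtracted): ⌀141, A = 15 615 mm², y = 77.5 mm, Ī = 19 401 993 mm⁴.
By symmetry the centroid is at mid-height, ȳ = 77.5 mm.
All pieces are centred on the horizontal axis through the centroid, so I = ΣĪ (holes subtracted) = 8 931 276 mm⁴.
Extreme fibre distance c = 77.5 mm; S = I/c = 115 242 mm³.

S_x ≈ 1.2 × 10⁵ mm³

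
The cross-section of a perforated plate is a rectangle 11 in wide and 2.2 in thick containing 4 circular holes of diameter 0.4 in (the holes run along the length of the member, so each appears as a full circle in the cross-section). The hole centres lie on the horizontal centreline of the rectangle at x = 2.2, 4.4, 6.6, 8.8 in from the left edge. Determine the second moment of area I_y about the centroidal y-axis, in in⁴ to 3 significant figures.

I_y ≈ 241 in⁴

Decompose the section into non-overlapping parts with the origin at the bottom-left of its bounding rectangle.
Plate: 11 × 2.2, A = 24.2 in², x = 5.5 in, Ī = 244.02 in⁴.
Hole 1 (subtracted): ⌀0.4, A = 0.12566 in², x = 2.2 in, Ī = 0.0012566 in⁴.
Hole 2 (subtracted): ⌀0.4, A = 0.12566 in², x = 4.4 in, Ī = 0.0012566 in⁴.
Hole 3 (subtracted): ⌀0.4, A = 0.12566 in², x = 6.6 in, Ī = 0.0012566 in⁴.
Hole 4 (subtracted): ⌀0.4, A = 0.12566 in², x = 8.8 in, Ī = 0.0012566 in⁴.
By symmetry the centroid is at mid-width, x̄ = 5.5 in.
Transfer each piece to the centroidal y-axis using Ī + A·d² with d = x − 5.5:
  plate: d = 0 in → contributes +244.02 in⁴
  hole 1: d = -3.3 in → contributes −1.3697 in⁴
  hole 2: d = -1.1 in → contributes −0.15331 in⁴
  hole 3: d = 1.1 in → contributes −0.15331 in⁴
  hole 4: d = 3.3 in → contributes −1.3697 in⁴
Total I = 240.97 in⁴.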